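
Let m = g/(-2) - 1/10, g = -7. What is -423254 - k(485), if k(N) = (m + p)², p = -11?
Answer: -10582794/25 ≈ -4.2331e+5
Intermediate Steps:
m = 17/5 (m = -7/(-2) - 1/10 = -7*(-½) - 1*⅒ = 7/2 - ⅒ = 17/5 ≈ 3.4000)
k(N) = 1444/25 (k(N) = (17/5 - 11)² = (-38/5)² = 1444/25)
-423254 - k(485) = -423254 - 1*1444/25 = -423254 - 1444/25 = -10582794/25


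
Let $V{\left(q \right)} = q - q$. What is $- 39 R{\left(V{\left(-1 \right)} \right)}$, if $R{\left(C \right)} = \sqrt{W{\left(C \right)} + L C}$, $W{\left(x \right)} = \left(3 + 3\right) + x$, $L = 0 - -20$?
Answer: $- 39 \sqrt{6} \approx -95.53$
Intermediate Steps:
$V{\left(q \right)} = 0$
$L = 20$ ($L = 0 + 20 = 20$)
$W{\left(x \right)} = 6 + x$
$R{\left(C \right)} = \sqrt{6 + 21 C}$ ($R{\left(C \right)} = \sqrt{\left(6 + C\right) + 20 C} = \sqrt{6 + 21 C}$)
$- 39 R{\left(V{\left(-1 \right)} \right)} = - 39 \sqrt{6 + 21 \cdot 0} = - 39 \sqrt{6 + 0} = - 39 \sqrt{6}$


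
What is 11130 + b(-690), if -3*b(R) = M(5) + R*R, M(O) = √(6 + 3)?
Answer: -147571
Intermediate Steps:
M(O) = 3 (M(O) = √9 = 3)
b(R) = -1 - R²/3 (b(R) = -(3 + R*R)/3 = -(3 + R²)/3 = -1 - R²/3)
11130 + b(-690) = 11130 + (-1 - ⅓*(-690)²) = 11130 + (-1 - ⅓*476100) = 11130 + (-1 - 158700) = 11130 - 158701 = -147571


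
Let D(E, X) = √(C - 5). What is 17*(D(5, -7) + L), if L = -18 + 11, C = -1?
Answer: -119 + 17*I*√6 ≈ -119.0 + 41.641*I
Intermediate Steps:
D(E, X) = I*√6 (D(E, X) = √(-1 - 5) = √(-6) = I*√6)
L = -7
17*(D(5, -7) + L) = 17*(I*√6 - 7) = 17*(-7 + I*√6) = -119 + 17*I*√6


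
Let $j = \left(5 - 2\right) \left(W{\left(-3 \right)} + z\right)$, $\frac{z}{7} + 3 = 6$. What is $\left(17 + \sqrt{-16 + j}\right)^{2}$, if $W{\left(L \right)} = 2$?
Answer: $\left(17 + \sqrt{53}\right)^{2} \approx 589.52$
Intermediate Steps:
$z = 21$ ($z = -21 + 7 \cdot 6 = -21 + 42 = 21$)
$j = 69$ ($j = \left(5 - 2\right) \left(2 + 21\right) = 3 \cdot 23 = 69$)
$\left(17 + \sqrt{-16 + j}\right)^{2} = \left(17 + \sqrt{-16 + 69}\right)^{2} = \left(17 + \sqrt{53}\right)^{2}$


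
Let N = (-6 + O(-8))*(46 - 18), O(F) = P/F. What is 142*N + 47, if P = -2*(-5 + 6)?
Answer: -22815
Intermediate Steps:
P = -2 (P = -2*1 = -2)
O(F) = -2/F
N = -161 (N = (-6 - 2/(-8))*(46 - 18) = (-6 - 2*(-⅛))*28 = (-6 + ¼)*28 = -23/4*28 = -161)
142*N + 47 = 142*(-161) + 47 = -22862 + 47 = -22815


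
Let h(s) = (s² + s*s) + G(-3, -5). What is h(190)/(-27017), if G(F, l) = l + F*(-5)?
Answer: -72210/27017 ≈ -2.6728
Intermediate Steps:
G(F, l) = l - 5*F
h(s) = 10 + 2*s² (h(s) = (s² + s*s) + (-5 - 5*(-3)) = (s² + s²) + (-5 + 15) = 2*s² + 10 = 10 + 2*s²)
h(190)/(-27017) = (10 + 2*190²)/(-27017) = (10 + 2*36100)*(-1/27017) = (10 + 72200)*(-1/27017) = 72210*(-1/27017) = -72210/27017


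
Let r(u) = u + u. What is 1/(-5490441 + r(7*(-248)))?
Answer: -1/5493913 ≈ -1.8202e-7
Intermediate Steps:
r(u) = 2*u
1/(-5490441 + r(7*(-248))) = 1/(-5490441 + 2*(7*(-248))) = 1/(-5490441 + 2*(-1736)) = 1/(-5490441 - 3472) = 1/(-5493913) = -1/5493913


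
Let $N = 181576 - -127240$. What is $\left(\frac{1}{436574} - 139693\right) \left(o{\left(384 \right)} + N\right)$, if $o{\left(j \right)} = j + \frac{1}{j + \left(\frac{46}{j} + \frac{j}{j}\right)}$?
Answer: $- \frac{697170612209119722776}{16140795641} \approx -4.3193 \cdot 10^{10}$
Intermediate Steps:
$N = 308816$ ($N = 181576 + 127240 = 308816$)
$o{\left(j \right)} = j + \frac{1}{1 + j + \frac{46}{j}}$ ($o{\left(j \right)} = j + \frac{1}{j + \left(\frac{46}{j} + 1\right)} = j + \frac{1}{j + \left(1 + \frac{46}{j}\right)} = j + \frac{1}{1 + j + \frac{46}{j}}$)
$\left(\frac{1}{436574} - 139693\right) \left(o{\left(384 \right)} + N\right) = \left(\frac{1}{436574} - 139693\right) \left(\frac{384 \left(47 + 384 + 384^{2}\right)}{46 + 384 + 384^{2}} + 308816\right) = \left(\frac{1}{436574} - 139693\right) \left(\frac{384 \left(47 + 384 + 147456\right)}{46 + 384 + 147456} + 308816\right) = - \frac{60986331781 \left(384 \cdot \frac{1}{147886} \cdot 147887 + 308816\right)}{436574} = - \frac{60986331781 \left(\frac{28394304}{73943} + 308816\right)}{436574} = \left(- \frac{60986331781}{436574}\right) \frac{22863175792}{73943} = - \frac{697170612209119722776}{16140795641}$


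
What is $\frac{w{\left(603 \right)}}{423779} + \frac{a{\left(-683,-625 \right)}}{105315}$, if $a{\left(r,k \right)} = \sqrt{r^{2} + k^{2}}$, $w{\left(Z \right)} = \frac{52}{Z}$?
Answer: $\frac{52}{255538737} + \frac{\sqrt{857114}}{105315} \approx 0.008791$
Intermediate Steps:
$a{\left(r,k \right)} = \sqrt{k^{2} + r^{2}}$
$\frac{w{\left(603 \right)}}{423779} + \frac{a{\left(-683,-625 \right)}}{105315} = \frac{52 \cdot \frac{1}{603}}{423779} + \frac{\sqrt{\left(-625\right)^{2} + \left(-683\right)^{2}}}{105315} = 52 \cdot \frac{1}{603} \cdot \frac{1}{423779} + \sqrt{390625 + 466489} \cdot \frac{1}{105315} = \frac{52}{603} \cdot \frac{1}{423779} + \sqrt{857114} \cdot \frac{1}{105315} = \frac{52}{255538737} + \frac{\sqrt{857114}}{105315}$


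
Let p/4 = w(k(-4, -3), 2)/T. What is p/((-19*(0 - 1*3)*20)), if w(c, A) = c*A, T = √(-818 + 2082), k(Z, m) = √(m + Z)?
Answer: I*√553/45030 ≈ 0.00052223*I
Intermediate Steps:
k(Z, m) = √(Z + m)
T = 4*√79 (T = √1264 = 4*√79 ≈ 35.553)
w(c, A) = A*c
p = 2*I*√553/79 (p = 4*((2*√(-4 - 3))/((4*√79))) = 4*((2*√(-7))*(√79/316)) = 4*((2*(I*√7))*(√79/316)) = 4*((2*I*√7)*(√79/316)) = 4*(I*√553/158) = 2*I*√553/79 ≈ 0.59534*I)
p/((-19*(0 - 1*3)*20)) = (2*I*√553/79)/((-19*(0 - 1*3)*20)) = (2*I*√553/79)/((-19*(0 - 3)*20)) = (2*I*√553/79)/((-19*(-3)*20)) = (2*I*√553/79)/((57*20)) = (2*I*√553/79)/1140 = (2*I*√553/79)*(1/1140) = I*√553/45030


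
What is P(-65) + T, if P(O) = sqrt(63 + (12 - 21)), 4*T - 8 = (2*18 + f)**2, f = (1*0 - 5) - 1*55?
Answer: 146 + 3*sqrt(6) ≈ 153.35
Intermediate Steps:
f = -60 (f = (0 - 5) - 55 = -5 - 55 = -60)
T = 146 (T = 2 + (2*18 - 60)**2/4 = 2 + (36 - 60)**2/4 = 2 + (1/4)*(-24)**2 = 2 + (1/4)*576 = 2 + 144 = 146)
P(O) = 3*sqrt(6) (P(O) = sqrt(63 - 9) = sqrt(54) = 3*sqrt(6))
P(-65) + T = 3*sqrt(6) + 146 = 146 + 3*sqrt(6)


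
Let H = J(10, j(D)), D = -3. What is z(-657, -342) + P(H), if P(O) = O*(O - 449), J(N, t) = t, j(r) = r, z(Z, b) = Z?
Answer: 699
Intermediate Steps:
H = -3
P(O) = O*(-449 + O)
z(-657, -342) + P(H) = -657 - 3*(-449 - 3) = -657 - 3*(-452) = -657 + 1356 = 699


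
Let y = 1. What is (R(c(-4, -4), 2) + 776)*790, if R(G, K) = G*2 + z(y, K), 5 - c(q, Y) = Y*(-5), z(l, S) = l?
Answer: 590130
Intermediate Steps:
c(q, Y) = 5 + 5*Y (c(q, Y) = 5 - Y*(-5) = 5 - (-5)*Y = 5 + 5*Y)
R(G, K) = 1 + 2*G (R(G, K) = G*2 + 1 = 2*G + 1 = 1 + 2*G)
(R(c(-4, -4), 2) + 776)*790 = ((1 + 2*(5 + 5*(-4))) + 776)*790 = ((1 + 2*(5 - 20)) + 776)*790 = ((1 + 2*(-15)) + 776)*790 = ((1 - 30) + 776)*790 = (-29 + 776)*790 = 747*790 = 590130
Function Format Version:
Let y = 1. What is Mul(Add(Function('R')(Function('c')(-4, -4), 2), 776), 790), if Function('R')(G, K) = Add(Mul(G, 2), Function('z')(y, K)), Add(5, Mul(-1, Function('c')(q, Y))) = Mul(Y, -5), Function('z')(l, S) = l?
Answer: 590130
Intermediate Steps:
Function('c')(q, Y) = Add(5, Mul(5, Y)) (Function('c')(q, Y) = Add(5, Mul(-1, Mul(Y, -5))) = Add(5, Mul(-1, Mul(-5, Y))) = Add(5, Mul(5, Y)))
Function('R')(G, K) = Add(1, Mul(2, G)) (Function('R')(G, K) = Add(Mul(G, 2), 1) = Add(Mul(2, G), 1) = Add(1, Mul(2, G)))
Mul(Add(Function('R')(Function('c')(-4, -4), 2), 776), 790) = Mul(Add(Add(1, Mul(2, Add(5, Mul(5, -4)))), 776), 790) = Mul(Add(Add(1, Mul(2, Add(5, -20))), 776), 790) = Mul(Add(Add(1, Mul(2, -15)), 776), 790) = Mul(Add(Add(1, -30), 776), 790) = Mul(Add(-29, 776), 790) = Mul(747, 790) = 590130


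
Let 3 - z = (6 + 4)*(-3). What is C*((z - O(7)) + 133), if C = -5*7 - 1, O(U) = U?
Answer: -5724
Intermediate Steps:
C = -36 (C = -35 - 1 = -36)
z = 33 (z = 3 - (6 + 4)*(-3) = 3 - 10*(-3) = 3 - 1*(-30) = 3 + 30 = 33)
C*((z - O(7)) + 133) = -36*((33 - 1*7) + 133) = -36*((33 - 7) + 133) = -36*(26 + 133) = -36*159 = -5724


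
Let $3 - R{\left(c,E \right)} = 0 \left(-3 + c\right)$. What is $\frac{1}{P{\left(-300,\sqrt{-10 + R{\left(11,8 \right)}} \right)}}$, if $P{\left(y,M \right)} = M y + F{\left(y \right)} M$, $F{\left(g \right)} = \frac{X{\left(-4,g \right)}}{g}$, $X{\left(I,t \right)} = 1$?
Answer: $\frac{300 i \sqrt{7}}{630007} \approx 0.0012599 i$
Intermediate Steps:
$R{\left(c,E \right)} = 3$ ($R{\left(c,E \right)} = 3 - 0 \left(-3 + c\right) = 3 - 0 = 3 + 0 = 3$)
$F{\left(g \right)} = \frac{1}{g}$ ($F{\left(g \right)} = 1 \frac{1}{g} = \frac{1}{g}$)
$P{\left(y,M \right)} = M y + \frac{M}{y}$
$\frac{1}{P{\left(-300,\sqrt{-10 + R{\left(11,8 \right)}} \right)}} = \frac{1}{\sqrt{-10 + 3} \left(-300\right) + \frac{\sqrt{-10 + 3}}{-300}} = \frac{1}{\sqrt{-7} \left(-300\right) + \sqrt{-7} \left(- \frac{1}{300}\right)} = \frac{1}{i \sqrt{7} \left(-300\right) + i \sqrt{7} \left(- \frac{1}{300}\right)} = \frac{1}{- 300 i \sqrt{7} - \frac{i \sqrt{7}}{300}} = \frac{1}{\left(- \frac{90001}{300}\right) i \sqrt{7}} = \frac{300 i \sqrt{7}}{630007}$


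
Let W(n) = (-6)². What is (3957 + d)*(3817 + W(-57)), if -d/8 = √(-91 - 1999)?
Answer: 15246321 - 30824*I*√2090 ≈ 1.5246e+7 - 1.4092e+6*I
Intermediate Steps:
W(n) = 36
d = -8*I*√2090 (d = -8*√(-91 - 1999) = -8*I*√2090 ≈ -365.73*I)
(3957 + d)*(3817 + W(-57)) = (3957 - 8*I*√2090)*(3817 + 36) = (3957 - 8*I*√2090)*3853 = 15246321 - 30824*I*√2090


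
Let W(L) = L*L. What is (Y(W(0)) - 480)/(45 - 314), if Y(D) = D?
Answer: 480/269 ≈ 1.7844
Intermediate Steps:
W(L) = L**2
(Y(W(0)) - 480)/(45 - 314) = (0**2 - 480)/(45 - 314) = (0 - 480)/(-269) = -480*(-1/269) = 480/269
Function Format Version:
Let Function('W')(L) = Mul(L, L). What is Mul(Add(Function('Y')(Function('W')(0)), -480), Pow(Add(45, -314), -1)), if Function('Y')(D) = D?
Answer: Rational(480, 269) ≈ 1.7844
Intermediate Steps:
Function('W')(L) = Pow(L, 2)
Mul(Add(Function('Y')(Function('W')(0)), -480), Pow(Add(45, -314), -1)) = Mul(Add(Pow(0, 2), -480), Pow(Add(45, -314), -1)) = Mul(Add(0, -480), Pow(-269, -1)) = Mul(-480, Rational(-1, 269)) = Rational(480, 269)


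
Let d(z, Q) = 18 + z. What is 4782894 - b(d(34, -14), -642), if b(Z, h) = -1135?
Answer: 4784029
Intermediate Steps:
4782894 - b(d(34, -14), -642) = 4782894 - 1*(-1135) = 4782894 + 1135 = 4784029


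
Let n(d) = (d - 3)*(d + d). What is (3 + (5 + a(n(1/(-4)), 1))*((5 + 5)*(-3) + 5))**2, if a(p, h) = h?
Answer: 21609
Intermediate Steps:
n(d) = 2*d*(-3 + d) (n(d) = (-3 + d)*(2*d) = 2*d*(-3 + d))
(3 + (5 + a(n(1/(-4)), 1))*((5 + 5)*(-3) + 5))**2 = (3 + (5 + 1)*((5 + 5)*(-3) + 5))**2 = (3 + 6*(10*(-3) + 5))**2 = (3 + 6*(-30 + 5))**2 = (3 + 6*(-25))**2 = (3 - 150)**2 = (-147)**2 = 21609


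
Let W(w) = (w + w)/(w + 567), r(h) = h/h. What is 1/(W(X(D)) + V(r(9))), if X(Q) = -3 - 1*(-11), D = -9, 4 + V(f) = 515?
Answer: 575/293841 ≈ 0.0019568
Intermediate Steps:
r(h) = 1
V(f) = 511 (V(f) = -4 + 515 = 511)
X(Q) = 8 (X(Q) = -3 + 11 = 8)
W(w) = 2*w/(567 + w) (W(w) = (2*w)/(567 + w) = 2*w/(567 + w))
1/(W(X(D)) + V(r(9))) = 1/(2*8/(567 + 8) + 511) = 1/(2*8/575 + 511) = 1/(2*8*(1/575) + 511) = 1/(16/575 + 511) = 1/(293841/575) = 575/293841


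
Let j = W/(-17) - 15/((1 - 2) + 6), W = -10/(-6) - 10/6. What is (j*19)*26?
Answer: -1482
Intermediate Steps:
W = 0 (W = -10*(-1/6) - 10*1/6 = 5/3 - 5/3 = 0)
j = -3 (j = 0/(-17) - 15/((1 - 2) + 6) = 0*(-1/17) - 15/(-1 + 6) = 0 - 15/5 = 0 - 15*1/5 = 0 - 3 = -3)
(j*19)*26 = -3*19*26 = -57*26 = -1482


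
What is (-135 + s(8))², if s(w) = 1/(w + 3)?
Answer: 2202256/121 ≈ 18200.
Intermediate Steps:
s(w) = 1/(3 + w)
(-135 + s(8))² = (-135 + 1/(3 + 8))² = (-135 + 1/11)² = (-1484/11)² = 2202256/121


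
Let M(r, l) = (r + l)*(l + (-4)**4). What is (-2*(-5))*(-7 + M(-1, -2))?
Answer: -7690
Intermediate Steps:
M(r, l) = (256 + l)*(l + r) (M(r, l) = (l + r)*(l + 256) = (l + r)*(256 + l) = (256 + l)*(l + r))
(-2*(-5))*(-7 + M(-1, -2)) = (-2*(-5))*(-7 + ((-2)**2 + 256*(-2) + 256*(-1) - 2*(-1))) = 10*(-7 + (4 - 512 - 256 + 2)) = 10*(-7 - 762) = 10*(-769) = -7690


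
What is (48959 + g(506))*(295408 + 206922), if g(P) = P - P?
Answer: 24593574470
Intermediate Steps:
g(P) = 0
(48959 + g(506))*(295408 + 206922) = (48959 + 0)*(295408 + 206922) = 48959*502330 = 24593574470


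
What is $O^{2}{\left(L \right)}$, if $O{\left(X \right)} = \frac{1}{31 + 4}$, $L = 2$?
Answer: $\frac{1}{1225} \approx 0.00081633$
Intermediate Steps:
$O{\left(X \right)} = \frac{1}{35}$
$O^{2}{\left(L \right)} = \left(\frac{1}{35}\right)^{2} = \frac{1}{1225}$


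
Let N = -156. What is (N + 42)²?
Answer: 12996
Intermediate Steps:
(N + 42)² = (-156 + 42)² = (-114)² = 12996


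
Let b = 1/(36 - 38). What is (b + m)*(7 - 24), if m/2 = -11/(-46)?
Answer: 17/46 ≈ 0.36957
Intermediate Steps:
m = 11/23 (m = 2*(-11/(-46)) = 2*(-11*(-1/46)) = 2*(11/46) = 11/23 ≈ 0.47826)
b = -½ (b = 1/(-2) = -½ ≈ -0.50000)
(b + m)*(7 - 24) = (-½ + 11/23)*(7 - 24) = -1/46*(-17) = 17/46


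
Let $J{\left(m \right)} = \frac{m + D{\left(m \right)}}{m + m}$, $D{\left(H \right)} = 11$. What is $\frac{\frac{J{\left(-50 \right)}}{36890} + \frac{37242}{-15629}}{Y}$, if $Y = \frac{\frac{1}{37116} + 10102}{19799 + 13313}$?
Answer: $- \frac{21105532626549117156}{2702205606997171625} \approx -7.8105$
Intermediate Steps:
$Y = \frac{374945833}{1228984992}$ ($Y = \frac{\frac{1}{37116} + 10102}{33112} = \frac{374945833}{37116} \cdot \frac{1}{33112} = \frac{374945833}{1228984992} \approx 0.30509$)
$J{\left(m \right)} = \frac{11 + m}{2 m}$ ($J{\left(m \right)} = \frac{m + 11}{m + m} = \frac{11 + m}{2 m}$)
$\frac{\frac{J{\left(-50 \right)}}{36890} + \frac{37242}{-15629}}{Y} = \frac{\frac{\frac{1}{2} \frac{1}{-50} \left(11 - 50\right)}{36890} + \frac{37242}{-15629}}{\frac{374945833}{1228984992}} = \left(\frac{1}{2} \left(- \frac{1}{50}\right) \left(-39\right) \frac{1}{36890} + 37242 \left(- \frac{1}{15629}\right)\right) \frac{1228984992}{374945833} = \left(\frac{39}{100} \cdot \frac{1}{36890} - \frac{37242}{15629}\right) \frac{1228984992}{374945833} = \left(\frac{39}{3689000} - \frac{37242}{15629}\right) \frac{1228984992}{374945833} = \left(- \frac{137385128469}{57655381000}\right) \frac{1228984992}{374945833} = - \frac{21105532626549117156}{2702205606997171625}$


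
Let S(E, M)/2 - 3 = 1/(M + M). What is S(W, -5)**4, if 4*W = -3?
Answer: 707281/625 ≈ 1131.7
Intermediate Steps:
W = -3/4 (W = (1/4)*(-3) = -3/4 ≈ -0.75000)
S(E, M) = 6 + 1/M (S(E, M) = 6 + 2/(M + M) = 6 + 2/((2*M)) = 6 + 2*(1/(2*M)) = 6 + 1/M)
S(W, -5)**4 = (6 + 1/(-5))**4 = (6 - 1/5)**4 = (29/5)**4 = 707281/625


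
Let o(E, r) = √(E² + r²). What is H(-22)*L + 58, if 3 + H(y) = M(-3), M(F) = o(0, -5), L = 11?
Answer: 80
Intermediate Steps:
M(F) = 5 (M(F) = √(0² + (-5)²) = √(0 + 25) = √25 = 5)
H(y) = 2 (H(y) = -3 + 5 = 2)
H(-22)*L + 58 = 2*11 + 58 = 22 + 58 = 80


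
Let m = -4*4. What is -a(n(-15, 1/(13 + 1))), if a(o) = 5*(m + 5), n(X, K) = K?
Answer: 55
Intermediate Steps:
m = -16
a(o) = -55 (a(o) = 5*(-16 + 5) = 5*(-11) = -55)
-a(n(-15, 1/(13 + 1))) = -1*(-55) = 55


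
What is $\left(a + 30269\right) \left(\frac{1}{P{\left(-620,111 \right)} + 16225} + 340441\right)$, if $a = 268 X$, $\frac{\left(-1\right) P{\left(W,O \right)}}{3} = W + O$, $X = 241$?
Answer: $\frac{81895585485783}{2536} \approx 3.2293 \cdot 10^{10}$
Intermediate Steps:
$P{\left(W,O \right)} = - 3 O - 3 W$ ($P{\left(W,O \right)} = - 3 \left(W + O\right) = - 3 \left(O + W\right) = - 3 O - 3 W$)
$a = 64588$ ($a = 268 \cdot 241 = 64588$)
$\left(a + 30269\right) \left(\frac{1}{P{\left(-620,111 \right)} + 16225} + 340441\right) = \left(64588 + 30269\right) \left(\frac{1}{\left(\left(-3\right) 111 - -1860\right) + 16225} + 340441\right) = 94857 \left(\frac{1}{\left(-333 + 1860\right) + 16225} + 340441\right) = 94857 \left(\frac{1}{1527 + 16225} + 340441\right) = 94857 \left(\frac{1}{17752} + 340441\right) = 94857 \cdot \frac{6043508633}{17752} = \frac{81895585485783}{2536}$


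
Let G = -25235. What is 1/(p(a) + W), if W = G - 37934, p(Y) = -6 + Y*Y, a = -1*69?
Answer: -1/58414 ≈ -1.7119e-5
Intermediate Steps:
a = -69
p(Y) = -6 + Y**2
W = -63169 (W = -25235 - 37934 = -63169)
1/(p(a) + W) = 1/((-6 + (-69)**2) - 63169) = 1/((-6 + 4761) - 63169) = 1/(4755 - 63169) = 1/(-58414) = -1/58414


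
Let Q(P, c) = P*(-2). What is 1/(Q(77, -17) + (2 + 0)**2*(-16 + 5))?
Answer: -1/198 ≈ -0.0050505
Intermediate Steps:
Q(P, c) = -2*P
1/(Q(77, -17) + (2 + 0)**2*(-16 + 5)) = 1/(-2*77 + (2 + 0)**2*(-16 + 5)) = 1/(-154 + 2**2*(-11)) = 1/(-154 + 4*(-11)) = 1/(-154 - 44) = 1/(-198) = -1/198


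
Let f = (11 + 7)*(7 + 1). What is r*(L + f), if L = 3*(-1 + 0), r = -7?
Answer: -987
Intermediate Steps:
f = 144 (f = 18*8 = 144)
L = -3 (L = 3*(-1) = -3)
r*(L + f) = -7*(-3 + 144) = -7*141 = -987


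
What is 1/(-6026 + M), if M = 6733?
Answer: 1/707 ≈ 0.0014144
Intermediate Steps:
1/(-6026 + M) = 1/(-6026 + 6733) = 1/707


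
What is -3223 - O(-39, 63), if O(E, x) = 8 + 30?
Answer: -3261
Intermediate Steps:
O(E, x) = 38
-3223 - O(-39, 63) = -3223 - 1*38 = -3223 - 38 = -3261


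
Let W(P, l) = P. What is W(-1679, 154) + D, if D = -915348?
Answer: -917027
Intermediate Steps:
W(-1679, 154) + D = -1679 - 915348 = -917027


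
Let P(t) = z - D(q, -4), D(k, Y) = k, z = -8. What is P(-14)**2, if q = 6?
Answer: 196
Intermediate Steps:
P(t) = -14 (P(t) = -8 - 1*6 = -8 - 6 = -14)
P(-14)**2 = (-14)**2 = 196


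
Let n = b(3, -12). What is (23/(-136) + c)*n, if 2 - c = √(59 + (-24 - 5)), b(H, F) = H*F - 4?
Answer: -1245/17 + 40*√30 ≈ 145.85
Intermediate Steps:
b(H, F) = -4 + F*H (b(H, F) = F*H - 4 = -4 + F*H)
n = -40 (n = -4 - 12*3 = -4 - 36 = -40)
c = 2 - √30 (c = 2 - √(59 + (-24 - 5)) = 2 - √(59 - 29) = 2 - √30 ≈ -3.4772)
(23/(-136) + c)*n = (23/(-136) + (2 - √30))*(-40) = (23*(-1/136) + (2 - √30))*(-40) = (-23/136 + (2 - √30))*(-40) = (249/136 - √30)*(-40) = -1245/17 + 40*√30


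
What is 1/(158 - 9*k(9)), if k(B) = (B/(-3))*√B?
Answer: 1/239 ≈ 0.0041841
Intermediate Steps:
k(B) = -B^(3/2)/3 (k(B) = (B*(-⅓))*√B = (-B/3)*√B = -B^(3/2)/3)
1/(158 - 9*k(9)) = 1/(158 - (-3)*9^(3/2)) = 1/(158 - (-3)*27) = 1/(158 - 9*(-9)) = 1/(158 + 81) = 1/239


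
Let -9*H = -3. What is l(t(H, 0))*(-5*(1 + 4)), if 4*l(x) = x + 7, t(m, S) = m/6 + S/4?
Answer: -3175/72 ≈ -44.097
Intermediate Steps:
H = ⅓ (H = -⅑*(-3) = ⅓ ≈ 0.33333)
t(m, S) = S/4 + m/6 (t(m, S) = m*(⅙) + S*(¼) = m/6 + S/4 = S/4 + m/6)
l(x) = 7/4 + x/4 (l(x) = (x + 7)/4 = (7 + x)/4 = 7/4 + x/4)
l(t(H, 0))*(-5*(1 + 4)) = (7/4 + ((¼)*0 + (⅙)*(⅓))/4)*(-5*(1 + 4)) = (7/4 + (0 + 1/18)/4)*(-5*5) = (7/4 + (¼)*(1/18))*(-25) = (7/4 + 1/72)*(-25) = (127/72)*(-25) = -3175/72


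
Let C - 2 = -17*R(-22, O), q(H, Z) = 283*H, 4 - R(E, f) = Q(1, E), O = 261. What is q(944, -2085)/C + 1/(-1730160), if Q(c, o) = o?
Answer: -11555392619/19031760 ≈ -607.16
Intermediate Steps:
R(E, f) = 4 - E
C = -440 (C = 2 - 17*(4 - 1*(-22)) = 2 - 17*(4 + 22) = 2 - 17*26 = 2 - 442 = -440)
q(944, -2085)/C + 1/(-1730160) = (283*944)/(-440) + 1/(-1730160) = 267152*(-1/440) - 1/1730160 = -33394/55 - 1/1730160 = -11555392619/19031760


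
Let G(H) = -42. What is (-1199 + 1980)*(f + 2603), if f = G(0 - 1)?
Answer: 2000141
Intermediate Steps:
f = -42
(-1199 + 1980)*(f + 2603) = (-1199 + 1980)*(-42 + 2603) = 781*2561 = 2000141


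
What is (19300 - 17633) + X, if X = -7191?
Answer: -5524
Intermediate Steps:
(19300 - 17633) + X = (19300 - 17633) - 7191 = 1667 - 7191 = -5524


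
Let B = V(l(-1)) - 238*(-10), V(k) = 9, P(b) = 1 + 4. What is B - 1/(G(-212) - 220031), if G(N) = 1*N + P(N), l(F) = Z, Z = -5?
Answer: 526148583/220238 ≈ 2389.0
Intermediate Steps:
l(F) = -5
P(b) = 5
G(N) = 5 + N (G(N) = 1*N + 5 = N + 5 = 5 + N)
B = 2389 (B = 9 - 238*(-10) = 9 + 2380 = 2389)
B - 1/(G(-212) - 220031) = 2389 - 1/((5 - 212) - 220031) = 2389 - 1/(-207 - 220031) = 2389 - 1/(-220238) = 2389 - 1*(-1/220238) = 2389 + 1/220238 = 526148583/220238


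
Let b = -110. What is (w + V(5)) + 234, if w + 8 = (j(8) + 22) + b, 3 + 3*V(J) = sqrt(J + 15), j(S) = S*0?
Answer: 137 + 2*sqrt(5)/3 ≈ 138.49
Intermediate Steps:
j(S) = 0
V(J) = -1 + sqrt(15 + J)/3 (V(J) = -1 + sqrt(J + 15)/3 = -1 + sqrt(15 + J)/3)
w = -96 (w = -8 + ((0 + 22) - 110) = -8 + (22 - 110) = -8 - 88 = -96)
(w + V(5)) + 234 = (-96 + (-1 + sqrt(15 + 5)/3)) + 234 = (-96 + (-1 + sqrt(20)/3)) + 234 = (-96 + (-1 + (2*sqrt(5))/3)) + 234 = (-96 + (-1 + 2*sqrt(5)/3)) + 234 = (-97 + 2*sqrt(5)/3) + 234 = 137 + 2*sqrt(5)/3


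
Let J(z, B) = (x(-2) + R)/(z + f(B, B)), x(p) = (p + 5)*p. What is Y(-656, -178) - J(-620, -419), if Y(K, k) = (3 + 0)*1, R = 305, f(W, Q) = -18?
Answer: 2213/638 ≈ 3.4687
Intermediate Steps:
x(p) = p*(5 + p) (x(p) = (5 + p)*p = p*(5 + p))
Y(K, k) = 3 (Y(K, k) = 3*1 = 3)
J(z, B) = 299/(-18 + z) (J(z, B) = (-2*(5 - 2) + 305)/(z - 18) = (-2*3 + 305)/(-18 + z) = (-6 + 305)/(-18 + z) = 299/(-18 + z))
Y(-656, -178) - J(-620, -419) = 3 - 299/(-18 - 620) = 3 - 299/(-638) = 3 - 299*(-1)/638 = 3 - 1*(-299/638) = 3 + 299/638 = 2213/638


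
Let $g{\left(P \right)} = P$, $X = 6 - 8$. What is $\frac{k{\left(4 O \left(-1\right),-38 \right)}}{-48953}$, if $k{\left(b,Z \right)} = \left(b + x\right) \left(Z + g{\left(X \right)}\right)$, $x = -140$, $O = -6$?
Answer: $- \frac{4640}{48953} \approx -0.094785$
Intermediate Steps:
$X = -2$ ($X = 6 - 8 = -2$)
$k{\left(b,Z \right)} = \left(-140 + b\right) \left(-2 + Z\right)$ ($k{\left(b,Z \right)} = \left(b - 140\right) \left(Z - 2\right) = \left(-140 + b\right) \left(-2 + Z\right)$)
$\frac{k{\left(4 O \left(-1\right),-38 \right)}}{-48953} = \frac{280 - -5320 - 2 \cdot 4 \left(-6\right) \left(-1\right) - 38 \cdot 4 \left(-6\right) \left(-1\right)}{-48953} = \left(280 + 5320 - 2 \left(\left(-24\right) \left(-1\right)\right) - 38 \left(\left(-24\right) \left(-1\right)\right)\right) \left(- \frac{1}{48953}\right) = \left(280 + 5320 - 48 - 912\right) \left(- \frac{1}{48953}\right) = 4640 \left(- \frac{1}{48953}\right) = - \frac{4640}{48953}$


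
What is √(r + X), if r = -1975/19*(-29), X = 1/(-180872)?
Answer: 3*√988914805432878/1718284 ≈ 54.904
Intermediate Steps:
X = -1/180872 ≈ -5.5288e-6
r = 57275/19 (r = -1975/19*(-29) = 57275/19 ≈ 3014.5)
√(r + X) = √(57275/19 - 1/180872) = √(10359443781/3436568) = 3*√988914805432878/1718284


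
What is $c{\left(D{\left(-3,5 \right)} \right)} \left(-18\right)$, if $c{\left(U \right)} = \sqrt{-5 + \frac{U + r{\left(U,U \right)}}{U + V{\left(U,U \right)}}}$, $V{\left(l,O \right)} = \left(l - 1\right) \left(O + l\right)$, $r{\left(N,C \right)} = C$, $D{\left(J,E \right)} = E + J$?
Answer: $- 6 i \sqrt{39} \approx - 37.47 i$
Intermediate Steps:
$V{\left(l,O \right)} = \left(-1 + l\right) \left(O + l\right)$
$c{\left(U \right)} = \sqrt{-5 + \frac{2 U}{- U + 2 U^{2}}}$ ($c{\left(U \right)} = \sqrt{-5 + \frac{U + U}{U + \left(U^{2} - U - U + U U\right)}} = \sqrt{-5 + \frac{2 U}{U + \left(U^{2} - U - U + U^{2}\right)}} = \sqrt{-5 + \frac{2 U}{U + \left(- 2 U + 2 U^{2}\right)}} = \sqrt{-5 + \frac{2 U}{- U + 2 U^{2}}}$)
$c{\left(D{\left(-3,5 \right)} \right)} \left(-18\right) = \sqrt{\frac{7 - 10 \left(5 - 3\right)}{-1 + 2 \left(5 - 3\right)}} \left(-18\right) = \sqrt{\frac{7 - 20}{-1 + 2 \cdot 2}} \left(-18\right) = \sqrt{\frac{7 - 20}{-1 + 4}} \left(-18\right) = \sqrt{\frac{1}{3} \left(-13\right)} \left(-18\right) = \sqrt{- \frac{13}{3}} \left(-18\right) = \frac{i \sqrt{39}}{3} \left(-18\right) = - 6 i \sqrt{39}$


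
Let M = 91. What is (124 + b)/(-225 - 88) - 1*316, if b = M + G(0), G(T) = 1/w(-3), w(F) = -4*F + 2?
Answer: -1387723/4382 ≈ -316.69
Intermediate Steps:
w(F) = 2 - 4*F
G(T) = 1/14 (G(T) = 1/(2 - 4*(-3)) = 1/(2 + 12) = 1/14)
b = 1275/14 (b = 91 + 1/14 = 1275/14 ≈ 91.071)
(124 + b)/(-225 - 88) - 1*316 = (124 + 1275/14)/(-225 - 88) - 1*316 = (3011/14)/(-313) - 316 = (3011/14)*(-1/313) - 316 = -3011/4382 - 316 = -1387723/4382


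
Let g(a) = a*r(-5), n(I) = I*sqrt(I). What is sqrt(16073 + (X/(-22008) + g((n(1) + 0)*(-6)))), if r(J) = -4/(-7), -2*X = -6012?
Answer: sqrt(54050443979)/1834 ≈ 126.77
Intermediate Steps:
X = 3006 (X = -1/2*(-6012) = 3006)
r(J) = 4/7 (r(J) = -4*(-1/7) = 4/7)
n(I) = I**(3/2)
g(a) = 4*a/7 (g(a) = a*(4/7) = 4*a/7)
sqrt(16073 + (X/(-22008) + g((n(1) + 0)*(-6)))) = sqrt(16073 + (3006/(-22008) + 4*((1**(3/2) + 0)*(-6))/7)) = sqrt(16073 + (3006*(-1/22008) + 4*((1 + 0)*(-6))/7)) = sqrt(16073 + (-501/3668 + 4*(1*(-6))/7)) = sqrt(16073 + (-501/3668 + (4/7)*(-6))) = sqrt(16073 + (-501/3668 - 24/7)) = sqrt(16073 - 13077/3668) = sqrt(58942687/3668) = sqrt(54050443979)/1834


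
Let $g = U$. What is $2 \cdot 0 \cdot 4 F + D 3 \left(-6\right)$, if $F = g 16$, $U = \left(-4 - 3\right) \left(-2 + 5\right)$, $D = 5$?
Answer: $-90$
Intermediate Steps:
$U = -21$ ($U = \left(-7\right) 3 = -21$)
$g = -21$
$F = -336$ ($F = \left(-21\right) 16 = -336$)
$2 \cdot 0 \cdot 4 F + D 3 \left(-6\right) = 2 \cdot 0 \cdot 4 \left(-336\right) + 5 \cdot 3 \left(-6\right) = 0 \cdot 4 \left(-336\right) + 15 \left(-6\right) = 0 \left(-336\right) - 90 = 0 - 90 = -90$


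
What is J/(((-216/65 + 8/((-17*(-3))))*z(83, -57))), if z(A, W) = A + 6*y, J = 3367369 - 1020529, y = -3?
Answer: -364905/32 ≈ -11403.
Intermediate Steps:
J = 2346840
z(A, W) = -18 + A (z(A, W) = A + 6*(-3) = A - 18 = -18 + A)
J/(((-216/65 + 8/((-17*(-3))))*z(83, -57))) = 2346840/(((-216/65 + 8/((-17*(-3))))*(-18 + 83))) = 2346840/(((-216*1/65 + 8/51)*65)) = 2346840/(((-216/65 + 8*(1/51))*65)) = 2346840/(((-216/65 + 8/51)*65)) = 2346840/((-10496/3315*65)) = 2346840/(-10496/51) = 2346840*(-51/10496) = -364905/32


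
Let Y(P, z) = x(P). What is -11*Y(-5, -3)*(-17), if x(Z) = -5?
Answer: -935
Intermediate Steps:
Y(P, z) = -5
-11*Y(-5, -3)*(-17) = -11*(-5)*(-17) = 55*(-17) = -935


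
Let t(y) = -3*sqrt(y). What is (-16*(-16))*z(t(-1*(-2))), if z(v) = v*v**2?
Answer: -13824*sqrt(2) ≈ -19550.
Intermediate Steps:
z(v) = v**3
(-16*(-16))*z(t(-1*(-2))) = (-16*(-16))*(-3*sqrt(2))**3 = 256*(-3*sqrt(2))**3 = 256*(-54*sqrt(2)) = -13824*sqrt(2)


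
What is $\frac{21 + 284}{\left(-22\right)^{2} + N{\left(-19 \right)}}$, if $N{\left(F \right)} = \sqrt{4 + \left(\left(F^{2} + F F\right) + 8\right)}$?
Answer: $\frac{73810}{116761} - \frac{305 \sqrt{734}}{233522} \approx 0.59676$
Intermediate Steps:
$N{\left(F \right)} = \sqrt{12 + 2 F^{2}}$ ($N{\left(F \right)} = \sqrt{4 + \left(\left(F^{2} + F^{2}\right) + 8\right)} = \sqrt{4 + \left(2 F^{2} + 8\right)} = \sqrt{4 + \left(8 + 2 F^{2}\right)} = \sqrt{12 + 2 F^{2}}$)
$\frac{21 + 284}{\left(-22\right)^{2} + N{\left(-19 \right)}} = \frac{21 + 284}{\left(-22\right)^{2} + \sqrt{12 + 2 \left(-19\right)^{2}}} = \frac{305}{484 + \sqrt{12 + 2 \cdot 361}} = \frac{305}{484 + \sqrt{12 + 722}} = \frac{305}{484 + \sqrt{734}}$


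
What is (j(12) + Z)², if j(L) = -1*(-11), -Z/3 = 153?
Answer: 200704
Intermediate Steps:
Z = -459 (Z = -3*153 = -459)
j(L) = 11
(j(12) + Z)² = (11 - 459)² = (-448)² = 200704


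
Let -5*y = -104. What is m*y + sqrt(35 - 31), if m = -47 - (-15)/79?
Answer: -383802/395 ≈ -971.65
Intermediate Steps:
y = 104/5 (y = -1/5*(-104) = 104/5 ≈ 20.800)
m = -3698/79 (m = -47 - (-15)/79 = -47 - 1*(-15/79) = -47 + 15/79 = -3698/79 ≈ -46.810)
m*y + sqrt(35 - 31) = -3698/79*104/5 + sqrt(35 - 31) = -384592/395 + sqrt(4) = -384592/395 + 2 = -383802/395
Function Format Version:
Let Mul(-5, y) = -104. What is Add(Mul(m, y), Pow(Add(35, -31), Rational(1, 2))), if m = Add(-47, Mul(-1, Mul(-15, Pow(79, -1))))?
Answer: Rational(-383802, 395) ≈ -971.65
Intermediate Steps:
y = Rational(104, 5) (y = Mul(Rational(-1, 5), -104) = Rational(104, 5) ≈ 20.800)
m = Rational(-3698, 79) (m = Add(-47, Mul(-1, Mul(-15, Rational(1, 79)))) = Add(-47, Mul(-1, Rational(-15, 79))) = Add(-47, Rational(15, 79)) = Rational(-3698, 79) ≈ -46.810)
Add(Mul(m, y), Pow(Add(35, -31), Rational(1, 2))) = Add(Mul(Rational(-3698, 79), Rational(104, 5)), Pow(Add(35, -31), Rational(1, 2))) = Add(Rational(-384592, 395), Pow(4, Rational(1, 2))) = Add(Rational(-384592, 395), 2) = Rational(-383802, 395)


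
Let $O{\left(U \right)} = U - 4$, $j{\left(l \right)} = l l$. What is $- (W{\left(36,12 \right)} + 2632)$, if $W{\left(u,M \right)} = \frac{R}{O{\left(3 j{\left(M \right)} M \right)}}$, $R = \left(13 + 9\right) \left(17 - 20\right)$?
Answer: $- \frac{6816847}{2590} \approx -2632.0$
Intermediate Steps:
$j{\left(l \right)} = l^{2}$
$O{\left(U \right)} = -4 + U$
$R = -66$ ($R = 22 \left(-3\right) = -66$)
$W{\left(u,M \right)} = - \frac{66}{-4 + 3 M^{3}}$ ($W{\left(u,M \right)} = - \frac{66}{-4 + 3 M^{2} M} = - \frac{66}{-4 + 3 M^{3}}$)
$- (W{\left(36,12 \right)} + 2632) = - (- \frac{66}{-4 + 3 \cdot 12^{3}} + 2632) = - (- \frac{66}{-4 + 3 \cdot 1728} + 2632) = - (- \frac{66}{-4 + 5184} + 2632) = - (- \frac{66}{5180} + 2632) = - (\left(-66\right) \frac{1}{5180} + 2632) = - (- \frac{33}{2590} + 2632) = \left(-1\right) \frac{6816847}{2590} = - \frac{6816847}{2590}$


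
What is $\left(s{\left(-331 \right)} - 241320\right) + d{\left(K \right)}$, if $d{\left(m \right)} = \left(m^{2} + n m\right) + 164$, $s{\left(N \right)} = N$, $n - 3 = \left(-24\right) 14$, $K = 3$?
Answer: $-242477$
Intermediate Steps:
$n = -333$ ($n = 3 - 336 = -333$)
$d{\left(m \right)} = 164 + m^{2} - 333 m$ ($d{\left(m \right)} = \left(m^{2} - 333 m\right) + 164 = 164 + m^{2} - 333 m$)
$\left(s{\left(-331 \right)} - 241320\right) + d{\left(K \right)} = \left(-331 - 241320\right) + \left(164 + 3^{2} - 999\right) = -241651 + \left(164 + 9 - 999\right) = -241651 - 826 = -242477$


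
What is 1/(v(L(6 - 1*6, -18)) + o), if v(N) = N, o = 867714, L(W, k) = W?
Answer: 1/867714 ≈ 1.1525e-6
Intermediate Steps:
1/(v(L(6 - 1*6, -18)) + o) = 1/((6 - 1*6) + 867714) = 1/((6 - 6) + 867714) = 1/(0 + 867714) = 1/867714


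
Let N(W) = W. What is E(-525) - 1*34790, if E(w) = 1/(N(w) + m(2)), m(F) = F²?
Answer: -18125591/521 ≈ -34790.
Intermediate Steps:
E(w) = 1/(4 + w) (E(w) = 1/(w + 2²) = 1/(w + 4) = 1/(4 + w))
E(-525) - 1*34790 = 1/(4 - 525) - 1*34790 = 1/(-521) - 34790 = -1/521 - 34790 = -18125591/521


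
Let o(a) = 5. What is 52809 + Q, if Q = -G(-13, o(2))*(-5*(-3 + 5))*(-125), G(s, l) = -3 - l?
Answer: 62809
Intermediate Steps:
Q = 10000 (Q = -(-3 - 1*5)*(-5*(-3 + 5))*(-125) = -(-3 - 5)*(-5*2)*(-125) = -(-8*(-10))*(-125) = -80*(-125) = -1*(-10000) = 10000)
52809 + Q = 52809 + 10000 = 62809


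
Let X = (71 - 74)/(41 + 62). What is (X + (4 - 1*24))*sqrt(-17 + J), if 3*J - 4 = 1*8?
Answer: -2063*I*sqrt(13)/103 ≈ -72.216*I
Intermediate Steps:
J = 4 (J = 4/3 + (1*8)/3 = 4/3 + (1/3)*8 = 4/3 + 8/3 = 4)
X = -3/103 ≈ -0.029126
(X + (4 - 1*24))*sqrt(-17 + J) = (-3/103 + (4 - 1*24))*sqrt(-17 + 4) = (-3/103 + (4 - 24))*sqrt(-13) = (-3/103 - 20)*(I*sqrt(13)) = -2063*I*sqrt(13)/103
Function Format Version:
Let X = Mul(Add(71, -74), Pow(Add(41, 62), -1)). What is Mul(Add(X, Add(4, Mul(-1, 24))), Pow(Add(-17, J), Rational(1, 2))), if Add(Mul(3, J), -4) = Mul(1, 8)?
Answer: Mul(Rational(-2063, 103), I, Pow(13, Rational(1, 2))) ≈ Mul(-72.216, I)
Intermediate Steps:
J = 4 (J = Add(Rational(4, 3), Mul(Rational(1, 3), Mul(1, 8))) = Add(Rational(4, 3), Mul(Rational(1, 3), 8)) = Add(Rational(4, 3), Rational(8, 3)) = 4)
X = Rational(-3, 103) (X = Mul(-3, Pow(103, -1)) = Mul(-3, Rational(1, 103)) = Rational(-3, 103) ≈ -0.029126)
Mul(Add(X, Add(4, Mul(-1, 24))), Pow(Add(-17, J), Rational(1, 2))) = Mul(Add(Rational(-3, 103), Add(4, Mul(-1, 24))), Pow(Add(-17, 4), Rational(1, 2))) = Mul(Add(Rational(-3, 103), Add(4, -24)), Pow(-13, Rational(1, 2))) = Mul(Add(Rational(-3, 103), -20), Mul(I, Pow(13, Rational(1, 2)))) = Mul(Rational(-2063, 103), Mul(I, Pow(13, Rational(1, 2)))) = Mul(Rational(-2063, 103), I, Pow(13, Rational(1, 2)))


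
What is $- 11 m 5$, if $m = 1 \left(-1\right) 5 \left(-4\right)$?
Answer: $-1100$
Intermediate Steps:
$m = 20$ ($m = 1 \left(\left(-5\right) \left(-4\right)\right) = 1 \cdot 20 = 20$)
$- 11 m 5 = \left(-11\right) 20 \cdot 5 = \left(-220\right) 5 = -1100$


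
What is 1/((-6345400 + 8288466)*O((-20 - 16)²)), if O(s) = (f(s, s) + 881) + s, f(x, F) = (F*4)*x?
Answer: 1/13058649025306 ≈ 7.6578e-14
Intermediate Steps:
f(x, F) = 4*F*x (f(x, F) = (4*F)*x = 4*F*x)
O(s) = 881 + s + 4*s² (O(s) = (4*s*s + 881) + s = (4*s² + 881) + s = (881 + 4*s²) + s = 881 + s + 4*s²)
1/((-6345400 + 8288466)*O((-20 - 16)²)) = 1/((-6345400 + 8288466)*(881 + (-20 - 16)² + 4*((-20 - 16)²)²)) = 1/(1943066*(881 + (-36)² + 4*((-36)²)²)) = 1/(1943066*(881 + 1296 + 4*1296²)) = 1/(1943066*(881 + 1296 + 4*1679616)) = 1/(1943066*(881 + 1296 + 6718464)) = (1/1943066)/6720641 = (1/1943066)*(1/6720641) = 1/13058649025306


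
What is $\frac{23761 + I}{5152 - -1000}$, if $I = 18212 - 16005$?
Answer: $\frac{3246}{769} \approx 4.2211$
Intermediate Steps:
$I = 2207$ ($I = 18212 - 16005 = 2207$)
$\frac{23761 + I}{5152 - -1000} = \frac{23761 + 2207}{5152 - -1000} = \frac{25968}{5152 + 1000} = \frac{25968}{6152} = 25968 \cdot \frac{1}{6152} = \frac{3246}{769}$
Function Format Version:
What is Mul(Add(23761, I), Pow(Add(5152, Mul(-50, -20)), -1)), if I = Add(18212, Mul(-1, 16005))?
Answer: Rational(3246, 769) ≈ 4.2211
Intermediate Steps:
I = 2207 (I = Add(18212, -16005) = 2207)
Mul(Add(23761, I), Pow(Add(5152, Mul(-50, -20)), -1)) = Mul(Add(23761, 2207), Pow(Add(5152, Mul(-50, -20)), -1)) = Mul(25968, Pow(Add(5152, 1000), -1)) = Mul(25968, Pow(6152, -1)) = Mul(25968, Rational(1, 6152)) = Rational(3246, 769)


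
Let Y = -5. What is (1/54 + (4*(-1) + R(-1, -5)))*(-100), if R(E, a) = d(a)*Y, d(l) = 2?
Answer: 37750/27 ≈ 1398.1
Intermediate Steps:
R(E, a) = -10 (R(E, a) = 2*(-5) = -10)
(1/54 + (4*(-1) + R(-1, -5)))*(-100) = (1/54 + (4*(-1) - 10))*(-100) = (1/54 + (-4 - 10))*(-100) = (1/54 - 14)*(-100) = -755/54*(-100) = 37750/27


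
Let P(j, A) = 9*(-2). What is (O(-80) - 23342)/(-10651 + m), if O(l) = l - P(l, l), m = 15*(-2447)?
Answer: 5851/11839 ≈ 0.49421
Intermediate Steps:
m = -36705
P(j, A) = -18
O(l) = 18 + l (O(l) = l - 1*(-18) = l + 18 = 18 + l)
(O(-80) - 23342)/(-10651 + m) = ((18 - 80) - 23342)/(-10651 - 36705) = (-62 - 23342)/(-47356) = -23404*(-1/47356) = 5851/11839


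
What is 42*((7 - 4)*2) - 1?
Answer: 251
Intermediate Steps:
42*((7 - 4)*2) - 1 = 42*(3*2) - 1 = 42*6 - 1 = 252 - 1 = 251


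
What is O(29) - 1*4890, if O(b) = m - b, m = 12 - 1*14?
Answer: -4921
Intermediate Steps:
m = -2 (m = 12 - 14 = -2)
O(b) = -2 - b
O(29) - 1*4890 = (-2 - 1*29) - 1*4890 = (-2 - 29) - 4890 = -31 - 4890 = -4921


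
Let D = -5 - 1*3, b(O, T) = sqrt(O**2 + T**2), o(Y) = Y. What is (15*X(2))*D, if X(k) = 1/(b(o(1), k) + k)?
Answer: 240 - 120*sqrt(5) ≈ -28.328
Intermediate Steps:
D = -8 (D = -5 - 3 = -8)
X(k) = 1/(k + sqrt(1 + k**2)) (X(k) = 1/(sqrt(1**2 + k**2) + k) = 1/(sqrt(1 + k**2) + k) = 1/(k + sqrt(1 + k**2)))
(15*X(2))*D = (15/(2 + sqrt(1 + 2**2)))*(-8) = (15/(2 + sqrt(1 + 4)))*(-8) = (15/(2 + sqrt(5)))*(-8) = -120/(2 + sqrt(5))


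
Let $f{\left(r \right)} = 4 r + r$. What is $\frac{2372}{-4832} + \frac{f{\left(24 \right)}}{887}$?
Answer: $- \frac{381031}{1071496} \approx -0.35561$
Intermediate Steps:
$f{\left(r \right)} = 5 r$
$\frac{2372}{-4832} + \frac{f{\left(24 \right)}}{887} = \frac{2372}{-4832} + \frac{5 \cdot 24}{887} = 2372 \left(- \frac{1}{4832}\right) + 120 \cdot \frac{1}{887} = - \frac{593}{1208} + \frac{120}{887} = - \frac{381031}{1071496}$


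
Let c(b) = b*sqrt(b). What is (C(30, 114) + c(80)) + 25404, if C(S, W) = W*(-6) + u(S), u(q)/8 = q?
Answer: 24960 + 320*sqrt(5) ≈ 25676.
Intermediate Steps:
u(q) = 8*q
c(b) = b**(3/2)
C(S, W) = -6*W + 8*S (C(S, W) = W*(-6) + 8*S = -6*W + 8*S)
(C(30, 114) + c(80)) + 25404 = ((-6*114 + 8*30) + 80**(3/2)) + 25404 = ((-684 + 240) + 320*sqrt(5)) + 25404 = (-444 + 320*sqrt(5)) + 25404 = 24960 + 320*sqrt(5)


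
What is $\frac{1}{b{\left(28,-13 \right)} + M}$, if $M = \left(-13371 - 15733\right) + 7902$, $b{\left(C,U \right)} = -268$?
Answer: $- \frac{1}{21470} \approx -4.6577 \cdot 10^{-5}$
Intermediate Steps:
$M = -21202$ ($M = -29104 + 7902 = -21202$)
$\frac{1}{b{\left(28,-13 \right)} + M} = \frac{1}{-268 - 21202} = \frac{1}{-21470} = - \frac{1}{21470}$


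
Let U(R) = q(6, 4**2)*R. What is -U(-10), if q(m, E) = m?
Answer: 60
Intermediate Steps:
U(R) = 6*R
-U(-10) = -6*(-10) = -1*(-60) = 60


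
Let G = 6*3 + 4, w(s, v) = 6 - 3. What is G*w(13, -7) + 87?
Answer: 153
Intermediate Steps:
w(s, v) = 3
G = 22 (G = 18 + 4 = 22)
G*w(13, -7) + 87 = 22*3 + 87 = 66 + 87 = 153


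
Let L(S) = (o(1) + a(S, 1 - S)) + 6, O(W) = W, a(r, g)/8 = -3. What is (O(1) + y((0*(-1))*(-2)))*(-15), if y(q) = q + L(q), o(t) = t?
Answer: 240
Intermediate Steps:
a(r, g) = -24 (a(r, g) = 8*(-3) = -24)
L(S) = -17 (L(S) = (1 - 24) + 6 = -23 + 6 = -17)
y(q) = -17 + q (y(q) = q - 17 = -17 + q)
(O(1) + y((0*(-1))*(-2)))*(-15) = (1 + (-17 + (0*(-1))*(-2)))*(-15) = (1 + (-17 + 0*(-2)))*(-15) = (1 + (-17 + 0))*(-15) = (1 - 17)*(-15) = -16*(-15) = 240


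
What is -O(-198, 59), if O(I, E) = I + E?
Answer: 139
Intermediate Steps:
O(I, E) = E + I
-O(-198, 59) = -(59 - 198) = -1*(-139) = 139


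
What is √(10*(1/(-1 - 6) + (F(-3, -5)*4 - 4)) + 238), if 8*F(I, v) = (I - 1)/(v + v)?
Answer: √9730/7 ≈ 14.092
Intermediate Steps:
F(I, v) = (-1 + I)/(16*v) (F(I, v) = ((I - 1)/(v + v))/8 = ((-1 + I)/((2*v)))/8 = ((-1 + I)*(1/(2*v)))/8 = ((-1 + I)/(2*v))/8 = (-1 + I)/(16*v))
√(10*(1/(-1 - 6) + (F(-3, -5)*4 - 4)) + 238) = √(10*(1/(-1 - 6) + (((1/16)*(-1 - 3)/(-5))*4 - 4)) + 238) = √(10*(1/(-7) + (((1/16)*(-⅕)*(-4))*4 - 4)) + 238) = √(10*(-⅐ + ((1/20)*4 - 4)) + 238) = √(10*(-⅐ + (⅕ - 4)) + 238) = √(10*(-⅐ - 19/5) + 238) = √(10*(-138/35) + 238) = √(-276/7 + 238) = √(1390/7) = √9730/7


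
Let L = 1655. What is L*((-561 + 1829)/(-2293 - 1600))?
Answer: -2098540/3893 ≈ -539.05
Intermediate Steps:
L*((-561 + 1829)/(-2293 - 1600)) = 1655*((-561 + 1829)/(-2293 - 1600)) = 1655*(1268/(-3893)) = 1655*(1268*(-1/3893)) = 1655*(-1268/3893) = -2098540/3893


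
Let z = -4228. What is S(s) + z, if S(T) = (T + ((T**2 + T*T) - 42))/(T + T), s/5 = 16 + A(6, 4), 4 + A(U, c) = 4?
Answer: -331821/80 ≈ -4147.8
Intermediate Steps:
A(U, c) = 0 (A(U, c) = -4 + 4 = 0)
s = 80 (s = 5*(16 + 0) = 5*16 = 80)
S(T) = (-42 + T + 2*T**2)/(2*T) (S(T) = (T + ((T**2 + T**2) - 42))/((2*T)) = (T + (2*T**2 - 42))*(1/(2*T)) = (T + (-42 + 2*T**2))*(1/(2*T)) = (-42 + T + 2*T**2)*(1/(2*T)) = (-42 + T + 2*T**2)/(2*T))
S(s) + z = (1/2 + 80 - 21/80) - 4228 = 6419/80 - 4228 = -331821/80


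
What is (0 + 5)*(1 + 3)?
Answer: 20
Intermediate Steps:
(0 + 5)*(1 + 3) = 5*4 = 20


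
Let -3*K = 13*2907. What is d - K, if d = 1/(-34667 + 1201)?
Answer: 421571201/33466 ≈ 12597.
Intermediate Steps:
K = -12597 (K = -13*2907/3 = -⅓*37791 = -12597)
d = -1/33466 (d = 1/(-33466) = -1/33466 ≈ -2.9881e-5)
d - K = -1/33466 - 1*(-12597) = -1/33466 + 12597 = 421571201/33466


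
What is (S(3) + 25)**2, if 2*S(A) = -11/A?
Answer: 19321/36 ≈ 536.69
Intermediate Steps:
S(A) = -11/(2*A) (S(A) = (-11/A)/2 = -11/(2*A))
(S(3) + 25)**2 = (-11/2/3 + 25)**2 = (-11/2*1/3 + 25)**2 = (-11/6 + 25)**2 = (139/6)**2 = 19321/36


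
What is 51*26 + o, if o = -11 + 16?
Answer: 1331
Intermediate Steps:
o = 5
51*26 + o = 51*26 + 5 = 1326 + 5 = 1331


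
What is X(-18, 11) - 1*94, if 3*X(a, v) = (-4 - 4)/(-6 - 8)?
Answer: -1970/21 ≈ -93.810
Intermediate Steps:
X(a, v) = 4/21 (X(a, v) = ((-4 - 4)/(-6 - 8))/3 = (-8/(-14))/3 = (-8*(-1/14))/3 = (⅓)*(4/7) = 4/21)
X(-18, 11) - 1*94 = 4/21 - 1*94 = 4/21 - 94 = -1970/21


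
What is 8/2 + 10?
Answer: 14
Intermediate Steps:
8/2 + 10 = 8*(1/2) + 10 = 4 + 10 = 14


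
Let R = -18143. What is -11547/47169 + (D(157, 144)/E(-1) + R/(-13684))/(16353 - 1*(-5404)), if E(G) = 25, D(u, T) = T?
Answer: -9536753868989/39009128297700 ≈ -0.24447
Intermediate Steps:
-11547/47169 + (D(157, 144)/E(-1) + R/(-13684))/(16353 - 1*(-5404)) = -11547/47169 + (144/25 - 18143/(-13684))/(16353 - 1*(-5404)) = -11547*1/47169 + (144*(1/25) - 18143*(-1/13684))/(16353 + 5404) = -1283/5241 + (144/25 + 18143/13684)/21757 = -1283/5241 + (2424071/342100)*(1/21757) = -1283/5241 + 2424071/7443069700 = -9536753868989/39009128297700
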